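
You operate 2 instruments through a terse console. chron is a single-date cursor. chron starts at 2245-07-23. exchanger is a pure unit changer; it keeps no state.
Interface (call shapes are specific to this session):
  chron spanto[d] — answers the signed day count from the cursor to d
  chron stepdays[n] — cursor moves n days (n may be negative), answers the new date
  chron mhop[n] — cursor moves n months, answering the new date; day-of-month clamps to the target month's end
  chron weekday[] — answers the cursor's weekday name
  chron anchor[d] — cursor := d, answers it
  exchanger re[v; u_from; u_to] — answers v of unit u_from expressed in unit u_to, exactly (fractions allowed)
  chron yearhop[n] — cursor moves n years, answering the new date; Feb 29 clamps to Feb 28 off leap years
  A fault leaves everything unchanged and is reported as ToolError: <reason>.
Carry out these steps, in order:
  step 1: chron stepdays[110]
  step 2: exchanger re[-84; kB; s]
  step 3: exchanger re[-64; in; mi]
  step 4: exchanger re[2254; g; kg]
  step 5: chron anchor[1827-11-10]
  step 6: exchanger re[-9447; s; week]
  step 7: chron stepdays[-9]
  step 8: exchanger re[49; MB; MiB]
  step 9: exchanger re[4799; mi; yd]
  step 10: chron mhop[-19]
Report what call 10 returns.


Answer: 1826-04-01

Derivation:
# 1. chron stepdays(n='110') : 2245-11-10
# 2. exchanger re(v='-84', u_from='kB', u_to='s') : ToolError: incompatible units
# 3. exchanger re(v='-64', u_from='in', u_to='mi') : -1/990
# 4. exchanger re(v='2254', u_from='g', u_to='kg') : 1127/500
# 5. chron anchor(d='1827-11-10') : 1827-11-10
# 6. exchanger re(v='-9447', u_from='s', u_to='week') : -3149/201600
# 7. chron stepdays(n='-9') : 1827-11-01
# 8. exchanger re(v='49', u_from='MB', u_to='MiB') : 765625/16384
# 9. exchanger re(v='4799', u_from='mi', u_to='yd') : 8446240
# 10. chron mhop(n='-19') : 1826-04-01


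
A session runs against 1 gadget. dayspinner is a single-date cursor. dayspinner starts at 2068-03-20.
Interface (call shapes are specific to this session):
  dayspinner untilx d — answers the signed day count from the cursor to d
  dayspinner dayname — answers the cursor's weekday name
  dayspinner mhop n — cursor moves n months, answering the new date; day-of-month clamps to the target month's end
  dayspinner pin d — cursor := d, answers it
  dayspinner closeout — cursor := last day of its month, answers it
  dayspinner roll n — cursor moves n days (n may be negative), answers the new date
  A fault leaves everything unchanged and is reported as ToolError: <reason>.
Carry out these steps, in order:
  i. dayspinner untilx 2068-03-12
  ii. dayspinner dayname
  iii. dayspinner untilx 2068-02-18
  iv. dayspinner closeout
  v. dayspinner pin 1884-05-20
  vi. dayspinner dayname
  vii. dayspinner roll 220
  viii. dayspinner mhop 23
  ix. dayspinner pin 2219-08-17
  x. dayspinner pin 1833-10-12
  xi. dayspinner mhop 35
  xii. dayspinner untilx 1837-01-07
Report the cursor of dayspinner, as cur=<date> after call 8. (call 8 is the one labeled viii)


Answer: cur=1886-11-26

Derivation:
[in] dayspinner untilx d='2068-03-12'
[out] -8
[in] dayspinner dayname
[out] Tuesday
[in] dayspinner untilx d='2068-02-18'
[out] -31
[in] dayspinner closeout
[out] 2068-03-31
[in] dayspinner pin d='1884-05-20'
[out] 1884-05-20
[in] dayspinner dayname
[out] Tuesday
[in] dayspinner roll n='220'
[out] 1884-12-26
[in] dayspinner mhop n='23'
[out] 1886-11-26
[in] dayspinner pin d='2219-08-17'
[out] 2219-08-17
[in] dayspinner pin d='1833-10-12'
[out] 1833-10-12
[in] dayspinner mhop n='35'
[out] 1836-09-12
[in] dayspinner untilx d='1837-01-07'
[out] 117


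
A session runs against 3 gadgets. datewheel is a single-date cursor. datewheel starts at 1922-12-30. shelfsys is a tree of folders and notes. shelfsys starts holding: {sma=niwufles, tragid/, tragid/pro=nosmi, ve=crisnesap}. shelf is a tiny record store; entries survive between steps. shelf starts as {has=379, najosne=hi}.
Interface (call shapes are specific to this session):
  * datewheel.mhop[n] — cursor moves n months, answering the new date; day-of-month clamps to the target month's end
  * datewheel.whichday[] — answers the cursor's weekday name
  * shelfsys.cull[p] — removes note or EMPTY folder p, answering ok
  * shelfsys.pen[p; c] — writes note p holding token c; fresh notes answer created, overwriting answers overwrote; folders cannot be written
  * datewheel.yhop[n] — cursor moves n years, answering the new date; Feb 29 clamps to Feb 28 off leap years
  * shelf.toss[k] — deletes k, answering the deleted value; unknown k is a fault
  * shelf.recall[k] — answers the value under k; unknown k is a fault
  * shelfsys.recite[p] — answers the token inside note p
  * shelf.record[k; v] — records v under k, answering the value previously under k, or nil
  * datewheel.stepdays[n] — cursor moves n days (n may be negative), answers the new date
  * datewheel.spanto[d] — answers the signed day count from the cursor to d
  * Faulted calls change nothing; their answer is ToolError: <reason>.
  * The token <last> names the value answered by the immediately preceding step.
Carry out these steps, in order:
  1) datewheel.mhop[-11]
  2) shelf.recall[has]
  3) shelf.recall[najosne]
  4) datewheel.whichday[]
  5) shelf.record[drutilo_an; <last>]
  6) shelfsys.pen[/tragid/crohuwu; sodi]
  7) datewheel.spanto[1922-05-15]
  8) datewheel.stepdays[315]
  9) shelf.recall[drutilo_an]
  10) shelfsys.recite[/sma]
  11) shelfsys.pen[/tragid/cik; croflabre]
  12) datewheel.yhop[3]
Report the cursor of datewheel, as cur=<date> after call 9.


Answer: cur=1922-12-11

Derivation:
// 1. mhop(n='-11') => 1922-01-30
// 2. recall(k='has') => 379
// 3. recall(k='najosne') => hi
// 4. whichday() => Monday
// 5. record(k='drutilo_an', v='<last>') => nil
// 6. pen(p='/tragid/crohuwu', c='sodi') => created
// 7. spanto(d='1922-05-15') => 105
// 8. stepdays(n='315') => 1922-12-11
// 9. recall(k='drutilo_an') => Monday
// 10. recite(p='/sma') => niwufles
// 11. pen(p='/tragid/cik', c='croflabre') => created
// 12. yhop(n='3') => 1925-12-11


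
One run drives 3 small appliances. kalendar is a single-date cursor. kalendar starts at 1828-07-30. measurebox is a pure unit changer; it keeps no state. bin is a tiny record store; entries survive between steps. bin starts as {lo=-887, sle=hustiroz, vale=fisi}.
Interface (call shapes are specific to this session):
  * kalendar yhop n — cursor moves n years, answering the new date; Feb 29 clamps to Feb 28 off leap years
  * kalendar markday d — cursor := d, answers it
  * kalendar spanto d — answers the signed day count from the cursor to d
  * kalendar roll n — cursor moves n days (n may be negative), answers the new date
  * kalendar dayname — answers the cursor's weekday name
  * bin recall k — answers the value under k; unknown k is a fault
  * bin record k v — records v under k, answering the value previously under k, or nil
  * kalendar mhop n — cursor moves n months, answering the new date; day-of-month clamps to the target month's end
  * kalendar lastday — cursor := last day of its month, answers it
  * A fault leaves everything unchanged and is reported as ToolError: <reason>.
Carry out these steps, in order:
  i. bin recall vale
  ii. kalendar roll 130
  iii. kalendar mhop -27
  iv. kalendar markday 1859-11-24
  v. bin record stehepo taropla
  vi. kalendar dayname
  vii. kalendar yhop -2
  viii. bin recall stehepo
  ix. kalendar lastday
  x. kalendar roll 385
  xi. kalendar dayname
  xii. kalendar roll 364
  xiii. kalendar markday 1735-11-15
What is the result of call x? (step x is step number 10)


Answer: 1858-12-20

Derivation:
~$ bin recall k=vale
  fisi
~$ kalendar roll n=130
  1828-12-07
~$ kalendar mhop n=-27
  1826-09-07
~$ kalendar markday d=1859-11-24
  1859-11-24
~$ bin record k=stehepo v=taropla
  nil
~$ kalendar dayname
  Thursday
~$ kalendar yhop n=-2
  1857-11-24
~$ bin recall k=stehepo
  taropla
~$ kalendar lastday
  1857-11-30
~$ kalendar roll n=385
  1858-12-20
~$ kalendar dayname
  Monday
~$ kalendar roll n=364
  1859-12-19
~$ kalendar markday d=1735-11-15
  1735-11-15


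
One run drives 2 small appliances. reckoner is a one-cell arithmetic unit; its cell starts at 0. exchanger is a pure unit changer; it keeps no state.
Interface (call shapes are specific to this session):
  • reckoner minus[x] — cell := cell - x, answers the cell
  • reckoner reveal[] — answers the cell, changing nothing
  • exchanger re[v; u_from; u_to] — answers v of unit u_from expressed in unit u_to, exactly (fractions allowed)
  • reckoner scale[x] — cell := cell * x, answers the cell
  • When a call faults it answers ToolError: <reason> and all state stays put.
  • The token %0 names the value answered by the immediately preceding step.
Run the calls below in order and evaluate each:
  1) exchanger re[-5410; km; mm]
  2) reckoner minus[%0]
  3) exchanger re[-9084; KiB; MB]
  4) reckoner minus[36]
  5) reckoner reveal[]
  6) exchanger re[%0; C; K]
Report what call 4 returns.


Answer: 5409999964

Derivation:
[in] exchanger re -5410 km mm
  -5410000000
[in] reckoner minus %0
  5410000000
[in] exchanger re -9084 KiB MB
  -145344/15625
[in] reckoner minus 36
  5409999964
[in] reckoner reveal
  5409999964
[in] exchanger re %0 C K
  108200004743/20


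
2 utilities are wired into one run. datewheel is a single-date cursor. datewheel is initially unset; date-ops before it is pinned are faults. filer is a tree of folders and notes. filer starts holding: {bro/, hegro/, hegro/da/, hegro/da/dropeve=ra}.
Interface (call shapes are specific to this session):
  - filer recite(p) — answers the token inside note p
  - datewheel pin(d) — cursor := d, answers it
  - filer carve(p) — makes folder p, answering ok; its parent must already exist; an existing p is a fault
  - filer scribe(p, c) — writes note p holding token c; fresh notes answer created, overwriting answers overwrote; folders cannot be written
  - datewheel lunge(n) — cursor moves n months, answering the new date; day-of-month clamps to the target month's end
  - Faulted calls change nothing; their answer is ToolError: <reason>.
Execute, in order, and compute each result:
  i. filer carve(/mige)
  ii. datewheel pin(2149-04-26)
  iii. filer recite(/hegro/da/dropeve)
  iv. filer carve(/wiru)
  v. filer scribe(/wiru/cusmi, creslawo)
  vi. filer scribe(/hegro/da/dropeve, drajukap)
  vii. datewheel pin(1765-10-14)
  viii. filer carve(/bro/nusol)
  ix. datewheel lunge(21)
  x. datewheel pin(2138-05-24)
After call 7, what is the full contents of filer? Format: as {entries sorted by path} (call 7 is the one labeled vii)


Invoking filer carve on p: /mige, which returns ok.
I run datewheel pin on d: 2149-04-26, and get 2149-04-26.
Then filer recite on p: /hegro/da/dropeve, yielding ra.
I call filer carve on p: /wiru, giving ok.
I run filer scribe on p: /wiru/cusmi, c: creslawo: created.
I run filer scribe on p: /hegro/da/dropeve, c: drajukap: overwrote.
Using datewheel pin on d: 1765-10-14, and observe 1765-10-14.
I try filer carve on p: /bro/nusol, and get ok.
Now I run datewheel lunge on n: 21, yielding 1767-07-14.
I invoke datewheel pin on d: 2138-05-24: 2138-05-24.

Answer: {bro/, hegro/, hegro/da/, hegro/da/dropeve=drajukap, mige/, wiru/, wiru/cusmi=creslawo}


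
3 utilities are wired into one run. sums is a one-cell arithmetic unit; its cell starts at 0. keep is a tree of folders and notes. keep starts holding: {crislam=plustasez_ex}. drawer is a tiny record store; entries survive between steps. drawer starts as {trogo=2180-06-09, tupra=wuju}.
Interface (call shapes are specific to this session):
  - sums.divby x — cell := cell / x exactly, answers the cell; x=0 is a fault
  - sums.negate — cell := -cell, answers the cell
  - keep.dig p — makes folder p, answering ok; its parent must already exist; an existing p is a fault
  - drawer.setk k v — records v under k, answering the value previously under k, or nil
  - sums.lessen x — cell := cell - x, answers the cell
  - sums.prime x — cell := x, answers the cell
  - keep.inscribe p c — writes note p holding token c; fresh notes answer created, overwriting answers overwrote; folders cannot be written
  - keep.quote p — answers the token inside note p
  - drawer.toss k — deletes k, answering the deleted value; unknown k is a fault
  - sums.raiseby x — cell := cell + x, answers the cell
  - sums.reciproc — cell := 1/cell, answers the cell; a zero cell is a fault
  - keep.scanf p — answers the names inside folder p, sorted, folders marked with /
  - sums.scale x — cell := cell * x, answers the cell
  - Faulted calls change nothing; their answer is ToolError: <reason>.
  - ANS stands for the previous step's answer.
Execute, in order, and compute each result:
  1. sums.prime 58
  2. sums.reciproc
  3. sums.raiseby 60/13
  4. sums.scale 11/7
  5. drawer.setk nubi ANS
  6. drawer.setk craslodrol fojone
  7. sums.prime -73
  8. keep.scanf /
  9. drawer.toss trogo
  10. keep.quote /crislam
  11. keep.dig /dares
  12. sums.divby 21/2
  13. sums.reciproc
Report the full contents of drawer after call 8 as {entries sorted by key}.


// sums.prime(x=58) => 58
// sums.reciproc() => 1/58
// sums.raiseby(x=60/13) => 3493/754
// sums.scale(x=11/7) => 5489/754
// drawer.setk(k=nubi, v=ANS) => nil
// drawer.setk(k=craslodrol, v=fojone) => nil
// sums.prime(x=-73) => -73
// keep.scanf(p=/) => [crislam]
// drawer.toss(k=trogo) => 2180-06-09
// keep.quote(p=/crislam) => plustasez_ex
// keep.dig(p=/dares) => ok
// sums.divby(x=21/2) => -146/21
// sums.reciproc() => -21/146

Answer: {craslodrol=fojone, nubi=5489/754, trogo=2180-06-09, tupra=wuju}


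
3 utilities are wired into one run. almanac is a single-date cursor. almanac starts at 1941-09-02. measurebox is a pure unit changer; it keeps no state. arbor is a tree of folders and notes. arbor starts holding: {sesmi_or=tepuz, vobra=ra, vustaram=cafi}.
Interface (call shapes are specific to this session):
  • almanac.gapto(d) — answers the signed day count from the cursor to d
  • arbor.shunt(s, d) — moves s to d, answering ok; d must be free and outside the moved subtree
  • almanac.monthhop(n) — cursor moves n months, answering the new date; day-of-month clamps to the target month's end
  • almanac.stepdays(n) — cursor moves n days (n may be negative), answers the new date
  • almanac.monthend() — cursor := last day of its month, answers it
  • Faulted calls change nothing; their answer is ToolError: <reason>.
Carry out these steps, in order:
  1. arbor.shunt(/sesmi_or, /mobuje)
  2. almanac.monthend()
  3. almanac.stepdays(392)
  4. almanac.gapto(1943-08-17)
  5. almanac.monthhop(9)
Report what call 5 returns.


Answer: 1943-07-27

Derivation:
>>> arbor.shunt s: /sesmi_or d: /mobuje
:: ok
>>> almanac.monthend
:: 1941-09-30
>>> almanac.stepdays n: 392
:: 1942-10-27
>>> almanac.gapto d: 1943-08-17
:: 294
>>> almanac.monthhop n: 9
:: 1943-07-27


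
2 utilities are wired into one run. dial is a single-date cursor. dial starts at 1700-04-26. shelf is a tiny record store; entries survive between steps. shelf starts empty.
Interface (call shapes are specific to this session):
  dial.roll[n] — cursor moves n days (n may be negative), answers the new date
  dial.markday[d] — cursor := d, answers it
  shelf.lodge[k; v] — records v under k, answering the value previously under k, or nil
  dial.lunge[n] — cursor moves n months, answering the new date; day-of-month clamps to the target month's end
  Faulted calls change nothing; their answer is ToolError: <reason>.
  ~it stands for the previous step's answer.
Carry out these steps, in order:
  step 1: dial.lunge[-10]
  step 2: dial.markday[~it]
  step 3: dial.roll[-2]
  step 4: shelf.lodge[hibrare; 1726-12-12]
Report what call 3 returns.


·→ lunge(n: -10)
·← 1699-06-26
·→ markday(d: ~it)
·← 1699-06-26
·→ roll(n: -2)
·← 1699-06-24
·→ lodge(k: hibrare, v: 1726-12-12)
·← nil

Answer: 1699-06-24


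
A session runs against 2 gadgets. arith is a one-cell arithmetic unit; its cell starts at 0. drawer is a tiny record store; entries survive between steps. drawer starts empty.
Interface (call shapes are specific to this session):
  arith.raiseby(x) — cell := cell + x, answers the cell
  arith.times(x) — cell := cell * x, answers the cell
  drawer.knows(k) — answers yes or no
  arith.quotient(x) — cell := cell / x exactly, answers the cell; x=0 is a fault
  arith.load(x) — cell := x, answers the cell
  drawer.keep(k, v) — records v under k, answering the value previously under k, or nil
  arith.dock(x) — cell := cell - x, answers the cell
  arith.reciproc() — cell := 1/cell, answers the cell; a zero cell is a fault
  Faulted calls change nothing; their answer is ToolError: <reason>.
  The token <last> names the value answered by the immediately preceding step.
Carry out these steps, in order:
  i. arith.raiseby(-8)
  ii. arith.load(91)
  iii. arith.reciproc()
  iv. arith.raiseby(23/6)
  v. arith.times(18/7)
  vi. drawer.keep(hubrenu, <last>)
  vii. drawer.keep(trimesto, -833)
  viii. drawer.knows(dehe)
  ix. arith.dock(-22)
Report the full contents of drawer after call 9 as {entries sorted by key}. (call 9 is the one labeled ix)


Answer: {hubrenu=6297/637, trimesto=-833}

Derivation:
CALL raiseby[x: -8]
RET  -8
CALL load[x: 91]
RET  91
CALL reciproc[]
RET  1/91
CALL raiseby[x: 23/6]
RET  2099/546
CALL times[x: 18/7]
RET  6297/637
CALL keep[k: hubrenu; v: <last>]
RET  nil
CALL keep[k: trimesto; v: -833]
RET  nil
CALL knows[k: dehe]
RET  no
CALL dock[x: -22]
RET  20311/637


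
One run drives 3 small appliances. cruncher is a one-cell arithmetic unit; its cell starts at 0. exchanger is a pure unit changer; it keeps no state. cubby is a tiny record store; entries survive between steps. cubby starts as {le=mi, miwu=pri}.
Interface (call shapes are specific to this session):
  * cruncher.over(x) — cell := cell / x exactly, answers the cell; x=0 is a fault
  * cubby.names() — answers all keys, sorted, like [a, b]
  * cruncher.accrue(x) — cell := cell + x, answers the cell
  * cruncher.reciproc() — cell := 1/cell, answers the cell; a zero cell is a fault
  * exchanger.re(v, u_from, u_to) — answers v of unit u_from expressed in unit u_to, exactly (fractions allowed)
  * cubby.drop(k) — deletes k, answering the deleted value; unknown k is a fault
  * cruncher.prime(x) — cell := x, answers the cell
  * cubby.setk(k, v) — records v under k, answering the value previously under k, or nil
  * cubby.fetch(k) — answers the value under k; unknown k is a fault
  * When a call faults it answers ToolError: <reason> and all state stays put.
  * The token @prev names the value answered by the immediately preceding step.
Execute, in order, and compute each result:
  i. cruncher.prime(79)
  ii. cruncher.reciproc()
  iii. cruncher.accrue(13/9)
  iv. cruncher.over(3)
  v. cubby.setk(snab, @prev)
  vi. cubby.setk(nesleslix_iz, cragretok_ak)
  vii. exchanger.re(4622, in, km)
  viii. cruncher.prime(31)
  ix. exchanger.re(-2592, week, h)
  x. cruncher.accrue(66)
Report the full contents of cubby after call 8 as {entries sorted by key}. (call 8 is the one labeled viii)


Answer: {le=mi, miwu=pri, nesleslix_iz=cragretok_ak, snab=1036/2133}

Derivation:
$ prime x=79
[out] 79
$ reciproc
[out] 1/79
$ accrue x=13/9
[out] 1036/711
$ over x=3
[out] 1036/2133
$ setk k=snab v=@prev
[out] nil
$ setk k=nesleslix_iz v=cragretok_ak
[out] nil
$ re v=4622 u_from=in u_to=km
[out] 293497/2500000
$ prime x=31
[out] 31
$ re v=-2592 u_from=week u_to=h
[out] -435456
$ accrue x=66
[out] 97


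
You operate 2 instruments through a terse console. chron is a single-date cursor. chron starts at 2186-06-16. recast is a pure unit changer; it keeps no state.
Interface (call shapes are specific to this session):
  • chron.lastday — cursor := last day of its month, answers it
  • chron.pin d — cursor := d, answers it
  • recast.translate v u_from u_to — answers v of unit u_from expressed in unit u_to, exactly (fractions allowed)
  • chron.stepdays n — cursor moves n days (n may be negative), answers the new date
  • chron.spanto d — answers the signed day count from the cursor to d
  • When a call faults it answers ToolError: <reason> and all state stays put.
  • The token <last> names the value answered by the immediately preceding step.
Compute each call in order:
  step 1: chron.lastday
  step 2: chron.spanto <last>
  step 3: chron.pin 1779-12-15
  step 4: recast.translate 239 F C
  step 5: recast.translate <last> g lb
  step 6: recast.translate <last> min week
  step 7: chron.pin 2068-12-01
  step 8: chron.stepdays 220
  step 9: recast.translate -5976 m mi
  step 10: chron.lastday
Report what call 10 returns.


Answer: 2069-07-31

Derivation:
> chron.lastday
[out] 2186-06-30
> chron.spanto d=<last>
[out] 0
> chron.pin d=1779-12-15
[out] 1779-12-15
> recast.translate v=239 u_from=F u_to=C
[out] 115
> recast.translate v=<last> u_from=g u_to=lb
[out] 11500000/45359237
> recast.translate v=<last> u_from=min u_to=week
[out] 71875/2857631931
> chron.pin d=2068-12-01
[out] 2068-12-01
> chron.stepdays n=220
[out] 2069-07-09
> recast.translate v=-5976 u_from=m u_to=mi
[out] -10375/2794
> chron.lastday
[out] 2069-07-31


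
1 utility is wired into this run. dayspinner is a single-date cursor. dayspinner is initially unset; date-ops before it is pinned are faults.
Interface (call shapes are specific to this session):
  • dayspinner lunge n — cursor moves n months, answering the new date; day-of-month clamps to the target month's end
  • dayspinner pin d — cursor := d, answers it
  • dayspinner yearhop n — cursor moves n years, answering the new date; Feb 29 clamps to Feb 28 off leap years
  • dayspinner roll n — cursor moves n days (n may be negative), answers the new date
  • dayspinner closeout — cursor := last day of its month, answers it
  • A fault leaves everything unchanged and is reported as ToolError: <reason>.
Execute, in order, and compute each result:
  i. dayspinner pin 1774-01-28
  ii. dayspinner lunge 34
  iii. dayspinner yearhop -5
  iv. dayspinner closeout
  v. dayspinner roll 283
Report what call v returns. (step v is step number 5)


I invoke dayspinner pin(d→1774-01-28), yielding 1774-01-28.
Calling dayspinner lunge(n→34), which returns 1776-11-28.
Calling dayspinner yearhop(n→-5), giving 1771-11-28.
I call dayspinner closeout(), and observe 1771-11-30.
Next I call dayspinner roll(n→283), yielding 1772-09-08.

Answer: 1772-09-08


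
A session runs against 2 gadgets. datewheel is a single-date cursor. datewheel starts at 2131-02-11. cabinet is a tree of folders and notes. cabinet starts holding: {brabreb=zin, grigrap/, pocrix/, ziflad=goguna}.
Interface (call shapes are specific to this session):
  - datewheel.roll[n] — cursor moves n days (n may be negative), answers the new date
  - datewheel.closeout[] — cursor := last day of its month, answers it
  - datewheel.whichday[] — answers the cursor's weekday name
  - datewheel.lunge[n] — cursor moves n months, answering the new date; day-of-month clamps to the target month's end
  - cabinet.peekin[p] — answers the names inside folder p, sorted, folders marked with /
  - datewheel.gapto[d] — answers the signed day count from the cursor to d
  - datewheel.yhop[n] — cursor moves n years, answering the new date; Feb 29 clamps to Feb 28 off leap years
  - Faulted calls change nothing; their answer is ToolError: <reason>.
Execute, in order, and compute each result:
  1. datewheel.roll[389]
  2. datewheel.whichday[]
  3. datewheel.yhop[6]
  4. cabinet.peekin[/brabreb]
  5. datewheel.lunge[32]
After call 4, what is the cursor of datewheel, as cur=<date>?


CALL datewheel.roll[n='389']
RET  2132-03-06
CALL datewheel.whichday[]
RET  Thursday
CALL datewheel.yhop[n='6']
RET  2138-03-06
CALL cabinet.peekin[p='/brabreb']
RET  ToolError: not a directory
CALL datewheel.lunge[n='32']
RET  2140-11-06

Answer: cur=2138-03-06


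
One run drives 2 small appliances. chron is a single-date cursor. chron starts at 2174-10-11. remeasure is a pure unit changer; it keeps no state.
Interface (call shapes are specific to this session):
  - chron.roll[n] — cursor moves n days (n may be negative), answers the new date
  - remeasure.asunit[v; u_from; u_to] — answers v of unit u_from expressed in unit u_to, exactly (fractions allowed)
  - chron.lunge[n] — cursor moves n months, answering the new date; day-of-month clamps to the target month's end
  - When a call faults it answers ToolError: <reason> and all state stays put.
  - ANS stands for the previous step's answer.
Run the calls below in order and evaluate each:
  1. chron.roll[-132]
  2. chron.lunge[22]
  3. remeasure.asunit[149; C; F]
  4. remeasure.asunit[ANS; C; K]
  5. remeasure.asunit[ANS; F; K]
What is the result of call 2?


Answer: 2176-04-01

Derivation:
[in] roll n='-132'
= 2174-06-01
[in] lunge n='22'
= 2176-04-01
[in] asunit v='149' u_from='C' u_to='F'
= 1501/5
[in] asunit v='ANS' u_from='C' u_to='K'
= 11467/20
[in] asunit v='ANS' u_from='F' u_to='K'
= 5739/10


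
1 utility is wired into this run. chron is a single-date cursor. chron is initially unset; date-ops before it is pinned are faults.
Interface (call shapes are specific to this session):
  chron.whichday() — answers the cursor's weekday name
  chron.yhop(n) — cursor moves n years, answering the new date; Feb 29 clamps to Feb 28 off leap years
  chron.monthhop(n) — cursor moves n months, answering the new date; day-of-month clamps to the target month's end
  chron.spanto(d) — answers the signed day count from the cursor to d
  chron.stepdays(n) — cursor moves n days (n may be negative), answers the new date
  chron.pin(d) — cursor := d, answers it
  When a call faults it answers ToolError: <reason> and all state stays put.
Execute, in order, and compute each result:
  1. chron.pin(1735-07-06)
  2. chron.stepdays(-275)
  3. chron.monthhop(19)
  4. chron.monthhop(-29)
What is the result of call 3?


Do: chron.pin[d: 1735-07-06]
See: 1735-07-06
Do: chron.stepdays[n: -275]
See: 1734-10-04
Do: chron.monthhop[n: 19]
See: 1736-05-04
Do: chron.monthhop[n: -29]
See: 1733-12-04

Answer: 1736-05-04


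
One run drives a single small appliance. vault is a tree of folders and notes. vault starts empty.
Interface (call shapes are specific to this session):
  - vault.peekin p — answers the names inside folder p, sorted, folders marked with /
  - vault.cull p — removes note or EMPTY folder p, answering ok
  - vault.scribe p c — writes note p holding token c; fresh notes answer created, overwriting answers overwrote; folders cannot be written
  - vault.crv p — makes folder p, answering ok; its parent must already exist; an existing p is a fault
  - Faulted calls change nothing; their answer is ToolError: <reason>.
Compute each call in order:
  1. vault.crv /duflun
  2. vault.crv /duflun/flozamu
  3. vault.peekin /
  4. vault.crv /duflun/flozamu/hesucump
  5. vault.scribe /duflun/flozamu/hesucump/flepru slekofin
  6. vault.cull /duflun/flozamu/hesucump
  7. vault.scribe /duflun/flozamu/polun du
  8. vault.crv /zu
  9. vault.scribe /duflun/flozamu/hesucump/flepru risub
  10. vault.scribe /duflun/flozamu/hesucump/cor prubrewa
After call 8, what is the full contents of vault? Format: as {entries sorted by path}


Now I run vault.crv using p: /duflun: ok.
I invoke vault.crv using p: /duflun/flozamu, and observe ok.
Then vault.peekin using p: /, yielding [duflun/].
I use vault.crv using p: /duflun/flozamu/hesucump, — result: ok.
I invoke vault.scribe using p: /duflun/flozamu/hesucump/flepru, c: slekofin, giving created.
Calling vault.cull using p: /duflun/flozamu/hesucump, yielding ToolError: not empty.
Invoking vault.scribe using p: /duflun/flozamu/polun, c: du: created.
I invoke vault.crv using p: /zu, and observe ok.
I invoke vault.scribe using p: /duflun/flozamu/hesucump/flepru, c: risub, yielding overwrote.
Then vault.scribe using p: /duflun/flozamu/hesucump/cor, c: prubrewa, → created.

Answer: {duflun/, duflun/flozamu/, duflun/flozamu/hesucump/, duflun/flozamu/hesucump/flepru=slekofin, duflun/flozamu/polun=du, zu/}


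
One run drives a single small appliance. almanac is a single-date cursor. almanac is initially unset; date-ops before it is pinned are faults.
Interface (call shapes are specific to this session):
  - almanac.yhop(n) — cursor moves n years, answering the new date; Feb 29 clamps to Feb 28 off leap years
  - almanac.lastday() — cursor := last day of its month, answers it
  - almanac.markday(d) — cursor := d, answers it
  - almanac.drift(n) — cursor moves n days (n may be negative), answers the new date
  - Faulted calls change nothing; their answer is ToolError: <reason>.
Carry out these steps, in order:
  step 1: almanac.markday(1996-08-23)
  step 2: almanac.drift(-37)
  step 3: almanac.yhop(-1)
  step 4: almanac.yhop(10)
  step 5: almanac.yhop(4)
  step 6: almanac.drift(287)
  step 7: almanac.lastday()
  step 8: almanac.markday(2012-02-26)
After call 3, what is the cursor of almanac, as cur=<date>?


→ markday(d: 1996-08-23)
← 1996-08-23
→ drift(n: -37)
← 1996-07-17
→ yhop(n: -1)
← 1995-07-17
→ yhop(n: 10)
← 2005-07-17
→ yhop(n: 4)
← 2009-07-17
→ drift(n: 287)
← 2010-04-30
→ lastday()
← 2010-04-30
→ markday(d: 2012-02-26)
← 2012-02-26

Answer: cur=1995-07-17


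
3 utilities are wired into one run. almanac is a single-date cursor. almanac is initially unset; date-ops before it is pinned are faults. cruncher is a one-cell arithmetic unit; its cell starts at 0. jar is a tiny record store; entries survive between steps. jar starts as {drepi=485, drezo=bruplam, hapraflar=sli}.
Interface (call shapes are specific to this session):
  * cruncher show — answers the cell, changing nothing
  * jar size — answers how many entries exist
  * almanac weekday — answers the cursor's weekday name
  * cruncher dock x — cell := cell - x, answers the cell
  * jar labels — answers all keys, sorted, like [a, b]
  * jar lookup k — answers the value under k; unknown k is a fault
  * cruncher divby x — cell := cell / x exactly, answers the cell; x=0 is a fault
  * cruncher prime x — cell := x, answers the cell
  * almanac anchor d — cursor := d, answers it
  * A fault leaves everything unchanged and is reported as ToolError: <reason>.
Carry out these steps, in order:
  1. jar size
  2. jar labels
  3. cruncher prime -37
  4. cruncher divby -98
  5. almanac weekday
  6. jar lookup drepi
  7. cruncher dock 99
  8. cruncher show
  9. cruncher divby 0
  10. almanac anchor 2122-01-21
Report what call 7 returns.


Answer: -9665/98

Derivation:
# 1. jar size() -> 3
# 2. jar labels() -> [drepi, drezo, hapraflar]
# 3. cruncher prime(x→-37) -> -37
# 4. cruncher divby(x→-98) -> 37/98
# 5. almanac weekday() -> ToolError: no date set
# 6. jar lookup(k→drepi) -> 485
# 7. cruncher dock(x→99) -> -9665/98
# 8. cruncher show() -> -9665/98
# 9. cruncher divby(x→0) -> ToolError: division by zero
# 10. almanac anchor(d→2122-01-21) -> 2122-01-21


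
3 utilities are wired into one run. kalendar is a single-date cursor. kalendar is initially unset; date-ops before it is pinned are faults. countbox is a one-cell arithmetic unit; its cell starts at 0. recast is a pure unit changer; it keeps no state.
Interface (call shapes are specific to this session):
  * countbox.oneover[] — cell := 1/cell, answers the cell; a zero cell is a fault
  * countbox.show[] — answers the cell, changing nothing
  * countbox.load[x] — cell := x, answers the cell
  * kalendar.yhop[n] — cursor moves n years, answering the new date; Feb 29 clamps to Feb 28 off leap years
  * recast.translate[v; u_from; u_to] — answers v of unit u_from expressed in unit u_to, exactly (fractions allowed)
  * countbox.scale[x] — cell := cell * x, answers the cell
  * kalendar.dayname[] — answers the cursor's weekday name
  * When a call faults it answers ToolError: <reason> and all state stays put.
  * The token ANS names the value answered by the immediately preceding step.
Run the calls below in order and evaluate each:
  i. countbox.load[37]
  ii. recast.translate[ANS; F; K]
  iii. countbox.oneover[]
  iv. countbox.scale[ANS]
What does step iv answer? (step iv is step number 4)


Answer: 1/1369

Derivation:
Do: load[x: 37]
See: 37
Do: translate[v: ANS; u_from: F; u_to: K]
See: 49667/180
Do: oneover[]
See: 1/37
Do: scale[x: ANS]
See: 1/1369


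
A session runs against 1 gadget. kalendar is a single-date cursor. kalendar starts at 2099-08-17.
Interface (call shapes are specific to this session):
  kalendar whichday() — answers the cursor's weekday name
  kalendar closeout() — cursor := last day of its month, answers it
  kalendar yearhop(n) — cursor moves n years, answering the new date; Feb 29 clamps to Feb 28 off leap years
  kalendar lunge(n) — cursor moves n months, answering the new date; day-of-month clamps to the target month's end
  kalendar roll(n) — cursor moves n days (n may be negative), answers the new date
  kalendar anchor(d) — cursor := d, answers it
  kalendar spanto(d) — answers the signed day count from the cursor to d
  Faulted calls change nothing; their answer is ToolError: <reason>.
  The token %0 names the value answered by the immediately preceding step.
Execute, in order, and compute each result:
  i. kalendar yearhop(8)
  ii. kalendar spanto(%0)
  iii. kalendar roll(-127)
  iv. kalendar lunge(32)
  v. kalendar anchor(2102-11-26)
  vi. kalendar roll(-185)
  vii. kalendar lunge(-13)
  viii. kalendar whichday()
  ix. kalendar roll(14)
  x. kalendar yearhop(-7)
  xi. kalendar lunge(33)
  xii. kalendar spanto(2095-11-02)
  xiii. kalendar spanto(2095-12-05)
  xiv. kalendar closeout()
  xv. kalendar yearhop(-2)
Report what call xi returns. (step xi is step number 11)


// kalendar yearhop(n→8) -> 2107-08-17
// kalendar spanto(d→%0) -> 0
// kalendar roll(n→-127) -> 2107-04-12
// kalendar lunge(n→32) -> 2109-12-12
// kalendar anchor(d→2102-11-26) -> 2102-11-26
// kalendar roll(n→-185) -> 2102-05-25
// kalendar lunge(n→-13) -> 2101-04-25
// kalendar whichday() -> Monday
// kalendar roll(n→14) -> 2101-05-09
// kalendar yearhop(n→-7) -> 2094-05-09
// kalendar lunge(n→33) -> 2097-02-09
// kalendar spanto(d→2095-11-02) -> -465
// kalendar spanto(d→2095-12-05) -> -432
// kalendar closeout() -> 2097-02-28
// kalendar yearhop(n→-2) -> 2095-02-28

Answer: 2097-02-09


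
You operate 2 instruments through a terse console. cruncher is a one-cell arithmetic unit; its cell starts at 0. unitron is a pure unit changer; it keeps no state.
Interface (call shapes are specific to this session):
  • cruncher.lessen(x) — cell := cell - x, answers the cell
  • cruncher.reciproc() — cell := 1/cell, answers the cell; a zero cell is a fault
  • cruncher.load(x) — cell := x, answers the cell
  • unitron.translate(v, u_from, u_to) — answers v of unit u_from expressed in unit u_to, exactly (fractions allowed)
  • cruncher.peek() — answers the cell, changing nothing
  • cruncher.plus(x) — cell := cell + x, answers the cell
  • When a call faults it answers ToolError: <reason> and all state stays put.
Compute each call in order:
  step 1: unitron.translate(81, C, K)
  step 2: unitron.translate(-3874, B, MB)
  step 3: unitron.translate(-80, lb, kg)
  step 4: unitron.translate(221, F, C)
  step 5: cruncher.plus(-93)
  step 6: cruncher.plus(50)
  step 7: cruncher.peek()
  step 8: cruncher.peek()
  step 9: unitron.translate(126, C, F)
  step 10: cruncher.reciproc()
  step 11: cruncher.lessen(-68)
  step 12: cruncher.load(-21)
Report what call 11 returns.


Answer: 2923/43

Derivation:
I try translate passing 81, C, K, and observe 7083/20.
I try translate passing -3874, B, MB, and observe -1937/500000.
I run translate passing -80, lb, kg, giving -45359237/1250000.
Using translate passing 221, F, C, yielding 105.
I try plus passing -93, — result: -93.
Invoking plus passing 50, and get -43.
Next I call peek(), and see -43.
I try peek(), and observe -43.
I invoke translate passing 126, C, F, which returns 1294/5.
I try reciproc, and get -1/43.
Calling lessen passing -68, giving 2923/43.
Then load passing -21, — result: -21.


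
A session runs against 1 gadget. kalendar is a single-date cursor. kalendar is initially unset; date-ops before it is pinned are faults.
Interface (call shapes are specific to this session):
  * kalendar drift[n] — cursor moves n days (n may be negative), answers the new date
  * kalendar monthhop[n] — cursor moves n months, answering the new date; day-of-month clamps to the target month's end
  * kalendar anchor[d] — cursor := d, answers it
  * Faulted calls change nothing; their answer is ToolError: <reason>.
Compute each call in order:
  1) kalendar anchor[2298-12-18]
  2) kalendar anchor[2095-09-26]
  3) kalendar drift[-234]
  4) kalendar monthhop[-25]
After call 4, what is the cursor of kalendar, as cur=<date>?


Answer: cur=2093-01-04

Derivation:
~$ kalendar anchor d=2298-12-18
[out] 2298-12-18
~$ kalendar anchor d=2095-09-26
[out] 2095-09-26
~$ kalendar drift n=-234
[out] 2095-02-04
~$ kalendar monthhop n=-25
[out] 2093-01-04


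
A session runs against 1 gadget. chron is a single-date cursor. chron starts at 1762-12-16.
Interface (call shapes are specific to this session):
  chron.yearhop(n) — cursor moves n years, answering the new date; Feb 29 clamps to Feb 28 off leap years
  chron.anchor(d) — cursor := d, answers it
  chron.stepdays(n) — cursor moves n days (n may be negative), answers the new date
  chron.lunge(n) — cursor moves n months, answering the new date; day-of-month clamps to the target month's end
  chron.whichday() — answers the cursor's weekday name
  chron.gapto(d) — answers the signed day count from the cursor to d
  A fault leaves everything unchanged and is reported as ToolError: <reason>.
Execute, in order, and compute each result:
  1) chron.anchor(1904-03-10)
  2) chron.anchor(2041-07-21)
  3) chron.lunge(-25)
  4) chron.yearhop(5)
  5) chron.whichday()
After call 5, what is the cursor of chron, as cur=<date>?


Answer: cur=2044-06-21

Derivation:
Then anchor on d='1904-03-10', → 1904-03-10.
I use anchor on d='2041-07-21': 2041-07-21.
I use lunge on n='-25', yielding 2039-06-21.
Now I run yearhop on n='5': 2044-06-21.
Next I call whichday, which returns Tuesday.


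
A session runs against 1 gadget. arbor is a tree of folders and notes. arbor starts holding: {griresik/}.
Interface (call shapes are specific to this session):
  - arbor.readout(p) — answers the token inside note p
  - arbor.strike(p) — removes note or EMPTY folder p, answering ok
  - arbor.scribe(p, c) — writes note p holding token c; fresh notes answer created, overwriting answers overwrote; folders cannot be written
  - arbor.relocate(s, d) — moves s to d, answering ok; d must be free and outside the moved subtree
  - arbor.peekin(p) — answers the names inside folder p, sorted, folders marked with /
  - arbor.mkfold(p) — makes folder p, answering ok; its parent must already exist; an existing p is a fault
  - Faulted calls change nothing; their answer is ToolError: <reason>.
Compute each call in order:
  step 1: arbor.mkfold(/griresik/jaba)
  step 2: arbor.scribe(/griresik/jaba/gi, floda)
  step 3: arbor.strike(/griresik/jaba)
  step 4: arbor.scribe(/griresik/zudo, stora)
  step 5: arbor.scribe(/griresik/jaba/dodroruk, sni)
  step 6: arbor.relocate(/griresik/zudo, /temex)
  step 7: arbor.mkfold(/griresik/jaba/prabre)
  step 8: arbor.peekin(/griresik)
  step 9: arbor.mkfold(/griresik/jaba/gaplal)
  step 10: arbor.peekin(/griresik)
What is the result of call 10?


% arbor.mkfold p: /griresik/jaba
  ok
% arbor.scribe p: /griresik/jaba/gi c: floda
  created
% arbor.strike p: /griresik/jaba
  ToolError: not empty
% arbor.scribe p: /griresik/zudo c: stora
  created
% arbor.scribe p: /griresik/jaba/dodroruk c: sni
  created
% arbor.relocate s: /griresik/zudo d: /temex
  ok
% arbor.mkfold p: /griresik/jaba/prabre
  ok
% arbor.peekin p: /griresik
  [jaba/]
% arbor.mkfold p: /griresik/jaba/gaplal
  ok
% arbor.peekin p: /griresik
  [jaba/]

Answer: [jaba/]


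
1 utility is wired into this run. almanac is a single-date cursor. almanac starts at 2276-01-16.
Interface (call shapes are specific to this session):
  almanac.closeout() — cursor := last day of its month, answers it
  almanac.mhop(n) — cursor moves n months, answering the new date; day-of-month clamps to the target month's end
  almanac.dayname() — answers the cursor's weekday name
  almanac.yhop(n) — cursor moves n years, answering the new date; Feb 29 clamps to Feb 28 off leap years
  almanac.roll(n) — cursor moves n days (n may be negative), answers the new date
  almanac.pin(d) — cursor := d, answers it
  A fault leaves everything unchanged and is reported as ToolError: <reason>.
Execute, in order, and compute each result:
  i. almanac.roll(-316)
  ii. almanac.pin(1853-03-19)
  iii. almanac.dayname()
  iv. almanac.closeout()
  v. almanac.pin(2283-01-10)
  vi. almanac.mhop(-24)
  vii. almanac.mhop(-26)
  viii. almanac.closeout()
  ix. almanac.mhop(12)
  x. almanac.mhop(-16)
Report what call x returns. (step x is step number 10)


Answer: 2278-07-30

Derivation:
Then roll(-316), yielding 2275-03-06.
Invoking pin(1853-03-19), → 1853-03-19.
I call dayname(), → Saturday.
I use closeout, → 1853-03-31.
I run pin(2283-01-10), which returns 2283-01-10.
Now I run mhop(-24), which returns 2281-01-10.
Invoking mhop(-26), and get 2278-11-10.
I run closeout(), and get 2278-11-30.
I run mhop(12), and see 2279-11-30.
Calling mhop(-16), yielding 2278-07-30.
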